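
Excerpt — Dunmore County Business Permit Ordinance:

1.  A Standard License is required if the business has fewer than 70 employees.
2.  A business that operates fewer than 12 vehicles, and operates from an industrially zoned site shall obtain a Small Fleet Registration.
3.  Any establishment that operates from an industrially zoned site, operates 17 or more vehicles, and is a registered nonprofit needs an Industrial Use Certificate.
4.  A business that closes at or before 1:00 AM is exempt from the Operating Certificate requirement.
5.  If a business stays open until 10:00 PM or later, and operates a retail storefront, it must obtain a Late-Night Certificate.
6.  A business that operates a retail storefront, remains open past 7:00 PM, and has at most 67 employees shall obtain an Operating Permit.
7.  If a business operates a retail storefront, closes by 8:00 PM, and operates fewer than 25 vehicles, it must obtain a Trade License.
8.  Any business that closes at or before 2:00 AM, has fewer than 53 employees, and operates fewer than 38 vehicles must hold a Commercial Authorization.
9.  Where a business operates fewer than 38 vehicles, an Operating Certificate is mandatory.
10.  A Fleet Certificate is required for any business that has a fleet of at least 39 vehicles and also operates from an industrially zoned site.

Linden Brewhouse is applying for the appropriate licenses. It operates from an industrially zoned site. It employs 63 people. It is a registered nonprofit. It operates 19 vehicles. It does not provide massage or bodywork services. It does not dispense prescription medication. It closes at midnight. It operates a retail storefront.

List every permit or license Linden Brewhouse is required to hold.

Industrial Use Certificate, Late-Night Certificate, Operating Permit, Standard License

1. employees 63 < 70 → Standard License required.
2. vehicles 19 ≥ 12; operates from an industrially zoned site → Small Fleet Registration not required.
3. operates from an industrially zoned site; vehicles 19 ≥ 17; is a registered nonprofit → Industrial Use Certificate required.
4. closes midnight, at/before 1:00 AM → exempt from Operating Certificate.
5. closes midnight, after 10:00 PM; operates a retail storefront → Late-Night Certificate required.
6. operates a retail storefront; closes midnight, after 7:00 PM; employees 63 ≤ 67 → Operating Permit required.
7. operates a retail storefront; closes midnight, after 8:00 PM; vehicles 19 < 25 → Trade License not required.
8. closes midnight, at/before 2:00 AM; employees 63 ≥ 53; vehicles 19 < 38 → Commercial Authorization not required.
9. vehicles 19 < 38 → Operating Certificate required.
10. vehicles 19 < 39; operates from an industrially zoned site → Fleet Certificate not required.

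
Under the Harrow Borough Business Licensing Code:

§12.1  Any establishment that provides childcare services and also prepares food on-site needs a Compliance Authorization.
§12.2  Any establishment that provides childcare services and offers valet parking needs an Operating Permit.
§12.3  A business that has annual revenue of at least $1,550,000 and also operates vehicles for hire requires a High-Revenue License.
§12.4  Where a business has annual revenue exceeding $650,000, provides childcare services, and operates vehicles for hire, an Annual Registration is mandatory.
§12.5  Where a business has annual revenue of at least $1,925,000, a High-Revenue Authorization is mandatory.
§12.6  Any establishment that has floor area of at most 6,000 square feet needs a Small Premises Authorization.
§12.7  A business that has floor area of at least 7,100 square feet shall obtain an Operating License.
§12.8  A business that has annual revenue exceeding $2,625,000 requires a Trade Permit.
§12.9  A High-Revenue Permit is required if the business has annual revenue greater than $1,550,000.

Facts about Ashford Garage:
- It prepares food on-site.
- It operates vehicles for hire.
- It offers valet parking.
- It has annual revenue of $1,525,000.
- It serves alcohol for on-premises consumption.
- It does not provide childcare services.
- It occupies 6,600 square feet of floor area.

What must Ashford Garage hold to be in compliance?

§12.1 does not provide childcare services; prepares food on-site → Compliance Authorization not required.
§12.2 does not provide childcare services; offers valet parking → Operating Permit not required.
§12.3 revenue $1,525,000 < $1,550,000; operates vehicles for hire → High-Revenue License not required.
§12.4 revenue $1,525,000 > $650,000; does not provide childcare services; operates vehicles for hire → Annual Registration not required.
§12.5 revenue $1,525,000 < $1,925,000 → High-Revenue Authorization not required.
§12.6 floor area 6,600 square feet > 6,000 square feet → Small Premises Authorization not required.
§12.7 floor area 6,600 square feet < 7,100 square feet → Operating License not required.
§12.8 revenue $1,525,000 ≤ $2,625,000 → Trade Permit not required.
§12.9 revenue $1,525,000 ≤ $1,550,000 → High-Revenue Permit not required.

None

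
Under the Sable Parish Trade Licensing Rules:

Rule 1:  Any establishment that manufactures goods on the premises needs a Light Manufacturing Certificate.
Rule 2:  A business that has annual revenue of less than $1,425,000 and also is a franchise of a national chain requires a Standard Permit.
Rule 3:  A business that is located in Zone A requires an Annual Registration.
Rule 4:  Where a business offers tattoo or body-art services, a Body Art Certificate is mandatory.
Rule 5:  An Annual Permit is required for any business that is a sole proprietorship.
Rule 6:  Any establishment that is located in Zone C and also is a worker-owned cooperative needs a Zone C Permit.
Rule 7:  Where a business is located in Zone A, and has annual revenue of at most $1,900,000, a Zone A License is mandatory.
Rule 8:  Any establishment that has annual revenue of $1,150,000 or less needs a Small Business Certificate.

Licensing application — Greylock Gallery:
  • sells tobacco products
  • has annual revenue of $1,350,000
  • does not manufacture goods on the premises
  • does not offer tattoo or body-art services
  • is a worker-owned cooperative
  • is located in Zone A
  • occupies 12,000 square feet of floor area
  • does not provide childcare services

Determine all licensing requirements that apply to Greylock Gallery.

Rule 1: does not manufacture goods on the premises → Light Manufacturing Certificate not required.
Rule 2: revenue $1,350,000 < $1,425,000; is a worker-owned cooperative (not: is a franchise of a national chain) → Standard Permit not required.
Rule 3: is located in Zone A → Annual Registration required.
Rule 4: does not offer tattoo or body-art services → Body Art Certificate not required.
Rule 5: is a worker-owned cooperative (not: is a sole proprietorship) → Annual Permit not required.
Rule 6: is located in Zone A (not: is located in Zone C); is a worker-owned cooperative → Zone C Permit not required.
Rule 7: is located in Zone A; revenue $1,350,000 ≤ $1,900,000 → Zone A License required.
Rule 8: revenue $1,350,000 > $1,150,000 → Small Business Certificate not required.

Annual Registration, Zone A License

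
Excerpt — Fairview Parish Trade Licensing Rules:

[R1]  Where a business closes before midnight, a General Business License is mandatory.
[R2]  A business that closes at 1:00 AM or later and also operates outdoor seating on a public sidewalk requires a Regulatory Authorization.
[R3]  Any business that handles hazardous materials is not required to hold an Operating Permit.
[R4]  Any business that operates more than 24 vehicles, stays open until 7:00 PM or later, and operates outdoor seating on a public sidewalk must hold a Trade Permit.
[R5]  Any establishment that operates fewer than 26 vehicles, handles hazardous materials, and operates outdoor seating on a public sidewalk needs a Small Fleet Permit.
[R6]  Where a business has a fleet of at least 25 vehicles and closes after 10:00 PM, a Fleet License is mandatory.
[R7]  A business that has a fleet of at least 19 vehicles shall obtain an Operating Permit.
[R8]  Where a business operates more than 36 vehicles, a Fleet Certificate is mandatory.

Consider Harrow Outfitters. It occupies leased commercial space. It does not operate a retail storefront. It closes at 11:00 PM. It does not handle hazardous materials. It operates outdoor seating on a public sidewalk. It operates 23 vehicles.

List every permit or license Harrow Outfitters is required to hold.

[R1] closes 11:00 PM, at/before midnight → General Business License required.
[R2] closes 11:00 PM, at/before 1:00 AM; operates outdoor seating on a public sidewalk → Regulatory Authorization not required.
[R3] does not handle hazardous materials → Operating Permit exemption does not apply.
[R4] vehicles 23 ≤ 24; closes 11:00 PM, after 7:00 PM; operates outdoor seating on a public sidewalk → Trade Permit not required.
[R5] vehicles 23 < 26; does not handle hazardous materials; operates outdoor seating on a public sidewalk → Small Fleet Permit not required.
[R6] vehicles 23 < 25; closes 11:00 PM, after 10:00 PM → Fleet License not required.
[R7] vehicles 23 ≥ 19 → Operating Permit required.
[R8] vehicles 23 ≤ 36 → Fleet Certificate not required.

General Business License, Operating Permit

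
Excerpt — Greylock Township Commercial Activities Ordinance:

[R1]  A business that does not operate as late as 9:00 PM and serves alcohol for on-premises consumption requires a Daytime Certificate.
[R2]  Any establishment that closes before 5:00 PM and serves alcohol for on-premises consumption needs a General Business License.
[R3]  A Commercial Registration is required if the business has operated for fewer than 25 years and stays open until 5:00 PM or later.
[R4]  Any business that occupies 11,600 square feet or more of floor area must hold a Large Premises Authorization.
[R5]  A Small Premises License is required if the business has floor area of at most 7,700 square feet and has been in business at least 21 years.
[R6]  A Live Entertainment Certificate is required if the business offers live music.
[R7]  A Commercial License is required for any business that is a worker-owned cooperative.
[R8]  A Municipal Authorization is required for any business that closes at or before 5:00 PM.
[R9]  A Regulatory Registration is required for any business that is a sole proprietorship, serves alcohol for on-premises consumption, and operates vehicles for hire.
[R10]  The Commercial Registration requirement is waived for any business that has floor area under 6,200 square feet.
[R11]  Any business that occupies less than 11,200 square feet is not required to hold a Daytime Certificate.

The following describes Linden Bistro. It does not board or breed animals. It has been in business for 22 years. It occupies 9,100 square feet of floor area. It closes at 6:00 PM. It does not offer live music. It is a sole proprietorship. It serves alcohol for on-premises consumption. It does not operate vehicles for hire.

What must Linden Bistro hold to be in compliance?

[R1] closes 6:00 PM, at/before 9:00 PM; serves alcohol for on-premises consumption → Daytime Certificate required.
[R2] closes 6:00 PM, after 5:00 PM; serves alcohol for on-premises consumption → General Business License not required.
[R3] years in business 22 < 25; closes 6:00 PM, after 5:00 PM → Commercial Registration required.
[R4] floor area 9,100 square feet < 11,600 square feet → Large Premises Authorization not required.
[R5] floor area 9,100 square feet > 7,700 square feet; years in business 22 ≥ 21 → Small Premises License not required.
[R6] does not offer live music → Live Entertainment Certificate not required.
[R7] is a sole proprietorship (not: is a worker-owned cooperative) → Commercial License not required.
[R8] closes 6:00 PM, after 5:00 PM → Municipal Authorization not required.
[R9] is a sole proprietorship; serves alcohol for on-premises consumption; does not operate vehicles for hire → Regulatory Registration not required.
[R10] floor area 9,100 square feet ≥ 6,200 square feet → Commercial Registration exemption does not apply.
[R11] floor area 9,100 square feet < 11,200 square feet → exempt from Daytime Certificate.

Commercial Registration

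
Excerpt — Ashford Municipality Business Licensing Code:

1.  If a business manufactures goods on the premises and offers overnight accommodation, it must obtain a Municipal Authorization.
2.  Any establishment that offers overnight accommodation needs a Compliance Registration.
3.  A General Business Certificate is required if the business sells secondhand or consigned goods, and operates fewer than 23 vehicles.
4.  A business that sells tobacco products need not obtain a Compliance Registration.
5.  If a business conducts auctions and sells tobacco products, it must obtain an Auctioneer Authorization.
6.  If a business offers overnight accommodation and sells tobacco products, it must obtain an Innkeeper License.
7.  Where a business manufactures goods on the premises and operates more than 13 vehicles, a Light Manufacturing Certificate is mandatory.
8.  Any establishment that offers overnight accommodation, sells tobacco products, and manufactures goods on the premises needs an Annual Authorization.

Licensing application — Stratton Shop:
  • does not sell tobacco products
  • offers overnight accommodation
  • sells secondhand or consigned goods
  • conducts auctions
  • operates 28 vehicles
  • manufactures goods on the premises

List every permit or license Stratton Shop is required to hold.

1. manufactures goods on the premises; offers overnight accommodation → Municipal Authorization required.
2. offers overnight accommodation → Compliance Registration required.
3. sells secondhand or consigned goods; vehicles 28 ≥ 23 → General Business Certificate not required.
4. does not sell tobacco products → Compliance Registration exemption does not apply.
5. conducts auctions; does not sell tobacco products → Auctioneer Authorization not required.
6. offers overnight accommodation; does not sell tobacco products → Innkeeper License not required.
7. manufactures goods on the premises; vehicles 28 > 13 → Light Manufacturing Certificate required.
8. offers overnight accommodation; does not sell tobacco products; manufactures goods on the premises → Annual Authorization not required.

Compliance Registration, Light Manufacturing Certificate, Municipal Authorization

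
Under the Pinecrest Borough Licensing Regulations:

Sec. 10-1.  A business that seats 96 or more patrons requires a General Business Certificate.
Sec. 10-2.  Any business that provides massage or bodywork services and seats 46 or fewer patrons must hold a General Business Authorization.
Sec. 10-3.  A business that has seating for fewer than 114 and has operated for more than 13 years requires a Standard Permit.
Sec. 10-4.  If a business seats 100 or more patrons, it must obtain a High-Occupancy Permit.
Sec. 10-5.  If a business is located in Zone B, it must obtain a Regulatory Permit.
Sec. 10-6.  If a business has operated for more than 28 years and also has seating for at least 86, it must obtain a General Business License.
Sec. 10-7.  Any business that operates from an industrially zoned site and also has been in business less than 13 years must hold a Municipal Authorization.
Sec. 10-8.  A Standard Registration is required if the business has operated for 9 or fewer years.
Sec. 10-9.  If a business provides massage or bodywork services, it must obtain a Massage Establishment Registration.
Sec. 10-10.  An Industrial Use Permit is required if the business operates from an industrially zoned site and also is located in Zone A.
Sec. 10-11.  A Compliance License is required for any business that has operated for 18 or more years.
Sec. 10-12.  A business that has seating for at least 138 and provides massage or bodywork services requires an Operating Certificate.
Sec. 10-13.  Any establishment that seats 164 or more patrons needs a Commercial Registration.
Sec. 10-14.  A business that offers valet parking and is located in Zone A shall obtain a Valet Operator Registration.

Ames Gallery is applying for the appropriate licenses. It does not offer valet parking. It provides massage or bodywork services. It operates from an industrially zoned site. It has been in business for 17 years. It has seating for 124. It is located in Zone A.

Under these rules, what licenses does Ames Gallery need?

Sec. 10-1. seating 124 ≥ 96 → General Business Certificate required.
Sec. 10-2. provides massage or bodywork services; seating 124 > 46 → General Business Authorization not required.
Sec. 10-3. seating 124 ≥ 114; years in business 17 > 13 → Standard Permit not required.
Sec. 10-4. seating 124 ≥ 100 → High-Occupancy Permit required.
Sec. 10-5. is located in Zone A (not: is located in Zone B) → Regulatory Permit not required.
Sec. 10-6. years in business 17 ≤ 28; seating 124 ≥ 86 → General Business License not required.
Sec. 10-7. operates from an industrially zoned site; years in business 17 ≥ 13 → Municipal Authorization not required.
Sec. 10-8. years in business 17 > 9 → Standard Registration not required.
Sec. 10-9. provides massage or bodywork services → Massage Establishment Registration required.
Sec. 10-10. operates from an industrially zoned site; is located in Zone A → Industrial Use Permit required.
Sec. 10-11. years in business 17 < 18 → Compliance License not required.
Sec. 10-12. seating 124 < 138; provides massage or bodywork services → Operating Certificate not required.
Sec. 10-13. seating 124 < 164 → Commercial Registration not required.
Sec. 10-14. does not offer valet parking; is located in Zone A → Valet Operator Registration not required.

General Business Certificate, High-Occupancy Permit, Industrial Use Permit, Massage Establishment Registration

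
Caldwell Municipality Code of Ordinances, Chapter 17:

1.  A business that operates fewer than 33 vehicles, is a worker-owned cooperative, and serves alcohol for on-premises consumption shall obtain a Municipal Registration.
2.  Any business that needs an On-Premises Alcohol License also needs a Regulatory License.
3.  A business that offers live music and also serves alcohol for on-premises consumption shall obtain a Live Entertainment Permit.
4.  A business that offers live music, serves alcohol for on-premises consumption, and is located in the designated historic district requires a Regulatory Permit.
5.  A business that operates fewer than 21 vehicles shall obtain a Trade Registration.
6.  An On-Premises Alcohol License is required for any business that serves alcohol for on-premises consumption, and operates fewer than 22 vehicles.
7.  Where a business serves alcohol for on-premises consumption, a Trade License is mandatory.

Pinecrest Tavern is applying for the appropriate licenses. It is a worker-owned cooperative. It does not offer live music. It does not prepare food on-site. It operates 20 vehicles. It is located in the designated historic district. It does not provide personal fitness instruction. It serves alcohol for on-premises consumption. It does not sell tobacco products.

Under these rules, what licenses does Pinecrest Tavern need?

Municipal Registration, On-Premises Alcohol License, Regulatory License, Trade License, Trade Registration

1. vehicles 20 < 33; is a worker-owned cooperative; serves alcohol for on-premises consumption → Municipal Registration required.
2. On-Premises Alcohol License is required → Regulatory License also required.
3. does not offer live music; serves alcohol for on-premises consumption → Live Entertainment Permit not required.
4. does not offer live music; serves alcohol for on-premises consumption; is located in the designated historic district → Regulatory Permit not required.
5. vehicles 20 < 21 → Trade Registration required.
6. serves alcohol for on-premises consumption; vehicles 20 < 22 → On-Premises Alcohol License required.
7. serves alcohol for on-premises consumption → Trade License required.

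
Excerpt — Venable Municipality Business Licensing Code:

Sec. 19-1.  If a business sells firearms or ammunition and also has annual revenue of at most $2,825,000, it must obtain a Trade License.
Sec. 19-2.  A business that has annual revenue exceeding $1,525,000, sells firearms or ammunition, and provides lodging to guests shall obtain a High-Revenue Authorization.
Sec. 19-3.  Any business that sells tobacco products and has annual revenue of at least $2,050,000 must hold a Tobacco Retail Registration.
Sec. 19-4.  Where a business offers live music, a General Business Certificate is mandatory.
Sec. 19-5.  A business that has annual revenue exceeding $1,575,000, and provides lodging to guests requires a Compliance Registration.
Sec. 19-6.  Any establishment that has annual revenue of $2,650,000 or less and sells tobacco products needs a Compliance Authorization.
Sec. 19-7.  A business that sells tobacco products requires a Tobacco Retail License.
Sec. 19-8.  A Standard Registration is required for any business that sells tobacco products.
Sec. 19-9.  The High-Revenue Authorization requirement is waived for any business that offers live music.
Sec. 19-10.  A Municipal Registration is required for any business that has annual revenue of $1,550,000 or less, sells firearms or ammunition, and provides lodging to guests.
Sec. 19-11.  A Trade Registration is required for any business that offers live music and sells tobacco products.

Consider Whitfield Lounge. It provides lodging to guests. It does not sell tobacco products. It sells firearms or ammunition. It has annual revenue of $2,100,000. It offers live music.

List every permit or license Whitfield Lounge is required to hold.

Compliance Registration, General Business Certificate, Trade License

Sec. 19-1. sells firearms or ammunition; revenue $2,100,000 ≤ $2,825,000 → Trade License required.
Sec. 19-2. revenue $2,100,000 > $1,525,000; sells firearms or ammunition; provides lodging to guests → High-Revenue Authorization required.
Sec. 19-3. does not sell tobacco products; revenue $2,100,000 ≥ $2,050,000 → Tobacco Retail Registration not required.
Sec. 19-4. offers live music → General Business Certificate required.
Sec. 19-5. revenue $2,100,000 > $1,575,000; provides lodging to guests → Compliance Registration required.
Sec. 19-6. revenue $2,100,000 ≤ $2,650,000; does not sell tobacco products → Compliance Authorization not required.
Sec. 19-7. does not sell tobacco products → Tobacco Retail License not required.
Sec. 19-8. does not sell tobacco products → Standard Registration not required.
Sec. 19-9. offers live music → exempt from High-Revenue Authorization.
Sec. 19-10. revenue $2,100,000 > $1,550,000; sells firearms or ammunition; provides lodging to guests → Municipal Registration not required.
Sec. 19-11. offers live music; does not sell tobacco products → Trade Registration not required.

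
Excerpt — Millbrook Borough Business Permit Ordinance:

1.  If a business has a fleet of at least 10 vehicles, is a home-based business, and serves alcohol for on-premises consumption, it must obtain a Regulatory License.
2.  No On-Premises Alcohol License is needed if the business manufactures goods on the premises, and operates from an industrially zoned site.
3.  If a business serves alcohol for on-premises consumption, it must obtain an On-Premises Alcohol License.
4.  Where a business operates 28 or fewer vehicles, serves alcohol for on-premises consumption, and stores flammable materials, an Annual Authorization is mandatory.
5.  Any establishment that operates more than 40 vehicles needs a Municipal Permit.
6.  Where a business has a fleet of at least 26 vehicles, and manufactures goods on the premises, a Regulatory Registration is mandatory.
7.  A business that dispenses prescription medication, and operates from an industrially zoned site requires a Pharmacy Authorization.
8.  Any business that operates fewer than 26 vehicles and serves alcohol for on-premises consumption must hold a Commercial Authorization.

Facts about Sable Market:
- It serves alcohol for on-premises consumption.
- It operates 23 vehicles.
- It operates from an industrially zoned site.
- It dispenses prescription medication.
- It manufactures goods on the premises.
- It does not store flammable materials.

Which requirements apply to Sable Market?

1. vehicles 23 ≥ 10; operates from an industrially zoned site (not: is a home-based business); serves alcohol for on-premises consumption → Regulatory License not required.
2. manufactures goods on the premises; operates from an industrially zoned site → exempt from On-Premises Alcohol License.
3. serves alcohol for on-premises consumption → On-Premises Alcohol License required.
4. vehicles 23 ≤ 28; serves alcohol for on-premises consumption; does not store flammable materials → Annual Authorization not required.
5. vehicles 23 ≤ 40 → Municipal Permit not required.
6. vehicles 23 < 26; manufactures goods on the premises → Regulatory Registration not required.
7. dispenses prescription medication; operates from an industrially zoned site → Pharmacy Authorization required.
8. vehicles 23 < 26; serves alcohol for on-premises consumption → Commercial Authorization required.

Commercial Authorization, Pharmacy Authorization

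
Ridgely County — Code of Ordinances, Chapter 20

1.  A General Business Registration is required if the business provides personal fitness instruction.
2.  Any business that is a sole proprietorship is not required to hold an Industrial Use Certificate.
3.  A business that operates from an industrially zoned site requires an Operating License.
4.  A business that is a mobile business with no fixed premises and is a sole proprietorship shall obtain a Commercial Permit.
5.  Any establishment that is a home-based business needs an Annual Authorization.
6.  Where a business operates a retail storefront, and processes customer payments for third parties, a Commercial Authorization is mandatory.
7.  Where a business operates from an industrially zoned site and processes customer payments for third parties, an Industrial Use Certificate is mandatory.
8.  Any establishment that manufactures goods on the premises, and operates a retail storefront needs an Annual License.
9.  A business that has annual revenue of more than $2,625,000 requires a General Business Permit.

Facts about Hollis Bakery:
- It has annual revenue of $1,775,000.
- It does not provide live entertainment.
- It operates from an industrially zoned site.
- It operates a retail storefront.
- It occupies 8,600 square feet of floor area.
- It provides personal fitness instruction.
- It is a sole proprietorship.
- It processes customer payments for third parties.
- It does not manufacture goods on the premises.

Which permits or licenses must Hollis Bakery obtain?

Commercial Authorization, General Business Registration, Operating License

1. provides personal fitness instruction → General Business Registration required.
2. is a sole proprietorship → exempt from Industrial Use Certificate.
3. operates from an industrially zoned site → Operating License required.
4. operates from an industrially zoned site (not: is a mobile business with no fixed premises); is a sole proprietorship → Commercial Permit not required.
5. operates from an industrially zoned site (not: is a home-based business) → Annual Authorization not required.
6. operates a retail storefront; processes customer payments for third parties → Commercial Authorization required.
7. operates from an industrially zoned site; processes customer payments for third parties → Industrial Use Certificate required.
8. does not manufacture goods on the premises; operates a retail storefront → Annual License not required.
9. revenue $1,775,000 ≤ $2,625,000 → General Business Permit not required.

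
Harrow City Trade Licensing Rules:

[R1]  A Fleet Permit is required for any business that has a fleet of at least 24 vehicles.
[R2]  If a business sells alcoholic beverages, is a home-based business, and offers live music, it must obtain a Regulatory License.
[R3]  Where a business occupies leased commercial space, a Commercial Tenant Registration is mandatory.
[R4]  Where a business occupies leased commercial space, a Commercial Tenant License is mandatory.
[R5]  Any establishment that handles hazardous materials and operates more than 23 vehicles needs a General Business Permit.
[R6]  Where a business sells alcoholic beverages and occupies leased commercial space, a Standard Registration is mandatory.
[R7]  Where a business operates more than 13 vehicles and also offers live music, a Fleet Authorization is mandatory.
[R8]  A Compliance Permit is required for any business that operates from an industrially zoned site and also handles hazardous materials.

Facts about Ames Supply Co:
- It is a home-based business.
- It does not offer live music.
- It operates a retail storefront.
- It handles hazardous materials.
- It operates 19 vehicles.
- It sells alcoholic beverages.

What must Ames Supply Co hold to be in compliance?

None

[R1] vehicles 19 < 24 → Fleet Permit not required.
[R2] sells alcoholic beverages; is a home-based business; does not offer live music → Regulatory License not required.
[R3] is a home-based business (not: occupies leased commercial space) → Commercial Tenant Registration not required.
[R4] is a home-based business (not: occupies leased commercial space) → Commercial Tenant License not required.
[R5] handles hazardous materials; vehicles 19 ≤ 23 → General Business Permit not required.
[R6] sells alcoholic beverages; is a home-based business (not: occupies leased commercial space) → Standard Registration not required.
[R7] vehicles 19 > 13; does not offer live music → Fleet Authorization not required.
[R8] is a home-based business (not: operates from an industrially zoned site); handles hazardous materials → Compliance Permit not required.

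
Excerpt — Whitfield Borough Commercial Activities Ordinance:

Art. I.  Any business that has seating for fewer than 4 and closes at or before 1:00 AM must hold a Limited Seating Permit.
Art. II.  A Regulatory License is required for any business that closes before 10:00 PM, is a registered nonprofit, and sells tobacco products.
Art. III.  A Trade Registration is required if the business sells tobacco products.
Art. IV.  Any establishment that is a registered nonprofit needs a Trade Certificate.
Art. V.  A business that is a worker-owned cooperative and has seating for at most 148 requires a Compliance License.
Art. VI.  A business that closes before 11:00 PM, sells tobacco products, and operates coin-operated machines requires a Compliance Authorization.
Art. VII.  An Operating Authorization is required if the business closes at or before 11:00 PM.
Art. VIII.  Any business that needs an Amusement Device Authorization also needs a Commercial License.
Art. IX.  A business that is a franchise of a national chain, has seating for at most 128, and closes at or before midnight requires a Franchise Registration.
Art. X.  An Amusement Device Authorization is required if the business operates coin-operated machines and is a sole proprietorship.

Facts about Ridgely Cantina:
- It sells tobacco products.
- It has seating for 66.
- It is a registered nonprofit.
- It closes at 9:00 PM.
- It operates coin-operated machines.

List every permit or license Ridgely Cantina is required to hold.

Art. I. seating 66 ≥ 4; closes 9:00 PM, at/before 1:00 AM → Limited Seating Permit not required.
Art. II. closes 9:00 PM, at/before 10:00 PM; is a registered nonprofit; sells tobacco products → Regulatory License required.
Art. III. sells tobacco products → Trade Registration required.
Art. IV. is a registered nonprofit → Trade Certificate required.
Art. V. is a registered nonprofit (not: is a worker-owned cooperative); seating 66 ≤ 148 → Compliance License not required.
Art. VI. closes 9:00 PM, at/before 11:00 PM; sells tobacco products; operates coin-operated machines → Compliance Authorization required.
Art. VII. closes 9:00 PM, at/before 11:00 PM → Operating Authorization required.
Art. VIII. Amusement Device Authorization is not required → no effect.
Art. IX. is a registered nonprofit (not: is a franchise of a national chain); seating 66 ≤ 128; closes 9:00 PM, at/before midnight → Franchise Registration not required.
Art. X. operates coin-operated machines; is a registered nonprofit (not: is a sole proprietorship) → Amusement Device Authorization not required.

Compliance Authorization, Operating Authorization, Regulatory License, Trade Certificate, Trade Registration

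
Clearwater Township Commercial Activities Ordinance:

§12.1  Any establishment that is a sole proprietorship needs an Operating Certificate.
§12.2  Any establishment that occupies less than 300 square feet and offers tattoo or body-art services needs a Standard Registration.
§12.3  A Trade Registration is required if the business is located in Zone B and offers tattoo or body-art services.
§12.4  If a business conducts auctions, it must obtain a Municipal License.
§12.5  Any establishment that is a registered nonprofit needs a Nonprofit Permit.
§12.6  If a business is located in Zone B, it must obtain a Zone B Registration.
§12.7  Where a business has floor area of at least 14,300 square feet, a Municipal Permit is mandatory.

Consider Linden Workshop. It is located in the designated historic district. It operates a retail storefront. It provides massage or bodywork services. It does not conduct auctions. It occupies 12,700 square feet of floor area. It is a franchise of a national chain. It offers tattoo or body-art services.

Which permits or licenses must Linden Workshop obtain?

§12.1 is a franchise of a national chain (not: is a sole proprietorship) → Operating Certificate not required.
§12.2 floor area 12,700 square feet ≥ 300 square feet; offers tattoo or body-art services → Standard Registration not required.
§12.3 is located in the designated historic district (not: is located in Zone B); offers tattoo or body-art services → Trade Registration not required.
§12.4 does not conduct auctions → Municipal License not required.
§12.5 is a franchise of a national chain (not: is a registered nonprofit) → Nonprofit Permit not required.
§12.6 is located in the designated historic district (not: is located in Zone B) → Zone B Registration not required.
§12.7 floor area 12,700 square feet < 14,300 square feet → Municipal Permit not required.

None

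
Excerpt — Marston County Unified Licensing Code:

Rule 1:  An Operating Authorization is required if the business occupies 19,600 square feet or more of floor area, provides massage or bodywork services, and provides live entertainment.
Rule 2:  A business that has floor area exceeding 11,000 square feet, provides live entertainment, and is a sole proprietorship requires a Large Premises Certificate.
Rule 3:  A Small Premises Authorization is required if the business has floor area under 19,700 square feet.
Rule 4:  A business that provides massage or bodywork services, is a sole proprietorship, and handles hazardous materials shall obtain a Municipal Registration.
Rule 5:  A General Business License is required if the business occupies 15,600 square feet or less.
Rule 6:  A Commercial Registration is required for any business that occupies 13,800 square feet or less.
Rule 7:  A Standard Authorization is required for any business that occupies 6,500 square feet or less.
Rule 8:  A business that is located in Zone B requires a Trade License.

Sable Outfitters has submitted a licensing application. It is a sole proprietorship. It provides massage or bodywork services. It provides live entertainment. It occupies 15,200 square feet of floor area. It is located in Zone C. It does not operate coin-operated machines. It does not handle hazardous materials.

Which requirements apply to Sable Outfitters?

Rule 1: floor area 15,200 square feet < 19,600 square feet; provides massage or bodywork services; provides live entertainment → Operating Authorization not required.
Rule 2: floor area 15,200 square feet > 11,000 square feet; provides live entertainment; is a sole proprietorship → Large Premises Certificate required.
Rule 3: floor area 15,200 square feet < 19,700 square feet → Small Premises Authorization required.
Rule 4: provides massage or bodywork services; is a sole proprietorship; does not handle hazardous materials → Municipal Registration not required.
Rule 5: floor area 15,200 square feet ≤ 15,600 square feet → General Business License required.
Rule 6: floor area 15,200 square feet > 13,800 square feet → Commercial Registration not required.
Rule 7: floor area 15,200 square feet > 6,500 square feet → Standard Authorization not required.
Rule 8: is located in Zone C (not: is located in Zone B) → Trade License not required.

General Business License, Large Premises Certificate, Small Premises Authorization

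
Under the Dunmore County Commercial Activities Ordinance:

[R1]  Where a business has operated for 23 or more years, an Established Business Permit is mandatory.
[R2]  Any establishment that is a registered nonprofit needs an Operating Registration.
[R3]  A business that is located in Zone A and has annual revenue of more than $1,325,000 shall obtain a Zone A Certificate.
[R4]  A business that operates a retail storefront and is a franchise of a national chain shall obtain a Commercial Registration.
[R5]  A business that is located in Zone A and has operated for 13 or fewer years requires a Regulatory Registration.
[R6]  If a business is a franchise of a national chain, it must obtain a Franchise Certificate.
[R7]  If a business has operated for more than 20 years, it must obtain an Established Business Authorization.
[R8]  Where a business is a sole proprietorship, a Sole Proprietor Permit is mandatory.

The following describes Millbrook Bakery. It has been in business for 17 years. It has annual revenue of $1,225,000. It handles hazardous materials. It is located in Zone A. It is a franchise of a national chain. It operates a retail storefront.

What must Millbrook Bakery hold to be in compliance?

[R1] years in business 17 < 23 → Established Business Permit not required.
[R2] is a franchise of a national chain (not: is a registered nonprofit) → Operating Registration not required.
[R3] is located in Zone A; revenue $1,225,000 ≤ $1,325,000 → Zone A Certificate not required.
[R4] operates a retail storefront; is a franchise of a national chain → Commercial Registration required.
[R5] is located in Zone A; years in business 17 > 13 → Regulatory Registration not required.
[R6] is a franchise of a national chain → Franchise Certificate required.
[R7] years in business 17 ≤ 20 → Established Business Authorization not required.
[R8] is a franchise of a national chain (not: is a sole proprietorship) → Sole Proprietor Permit not required.

Commercial Registration, Franchise Certificate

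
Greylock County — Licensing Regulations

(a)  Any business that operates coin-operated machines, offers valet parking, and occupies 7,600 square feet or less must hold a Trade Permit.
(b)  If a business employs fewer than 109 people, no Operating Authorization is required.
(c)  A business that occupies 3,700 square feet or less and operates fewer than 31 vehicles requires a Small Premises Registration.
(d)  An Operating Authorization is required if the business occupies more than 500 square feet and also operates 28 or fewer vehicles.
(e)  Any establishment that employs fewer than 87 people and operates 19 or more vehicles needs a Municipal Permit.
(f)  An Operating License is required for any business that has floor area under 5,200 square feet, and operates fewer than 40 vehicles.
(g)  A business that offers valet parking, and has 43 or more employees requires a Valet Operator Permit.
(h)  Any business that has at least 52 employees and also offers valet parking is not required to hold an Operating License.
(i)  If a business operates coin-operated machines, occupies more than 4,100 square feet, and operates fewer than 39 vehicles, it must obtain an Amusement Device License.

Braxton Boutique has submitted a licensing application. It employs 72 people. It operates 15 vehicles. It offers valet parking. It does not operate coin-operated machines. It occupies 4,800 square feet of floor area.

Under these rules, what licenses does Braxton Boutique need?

Valet Operator Permit

(a) does not operate coin-operated machines; offers valet parking; floor area 4,800 square feet ≤ 7,600 square feet → Trade Permit not required.
(b) employees 72 < 109 → exempt from Operating Authorization.
(c) floor area 4,800 square feet > 3,700 square feet; vehicles 15 < 31 → Small Premises Registration not required.
(d) floor area 4,800 square feet > 500 square feet; vehicles 15 ≤ 28 → Operating Authorization required.
(e) employees 72 < 87; vehicles 15 < 19 → Municipal Permit not required.
(f) floor area 4,800 square feet < 5,200 square feet; vehicles 15 < 40 → Operating License required.
(g) offers valet parking; employees 72 ≥ 43 → Valet Operator Permit required.
(h) employees 72 ≥ 52; offers valet parking → exempt from Operating License.
(i) does not operate coin-operated machines; floor area 4,800 square feet > 4,100 square feet; vehicles 15 < 39 → Amusement Device License not required.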